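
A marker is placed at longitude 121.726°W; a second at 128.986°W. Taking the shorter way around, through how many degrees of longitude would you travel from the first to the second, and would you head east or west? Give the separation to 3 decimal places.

Raw difference: -128.986 − -121.726 = -7.26°.
Normalise into (−180°, 180°]: -7.26° stays -7.26°.
Negative ⇒ the second point lies to the west; separation 7.260°.

7.260° west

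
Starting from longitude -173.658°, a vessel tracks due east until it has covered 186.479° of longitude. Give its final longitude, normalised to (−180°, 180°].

+12.821°

Start at -173.658°; shift +186.479° → +12.821°.
+12.821° already lies in (−180°, 180°].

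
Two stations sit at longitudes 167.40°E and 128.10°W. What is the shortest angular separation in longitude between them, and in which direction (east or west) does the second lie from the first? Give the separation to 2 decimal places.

Raw difference: -128.10 − 167.40 = -295.5°.
Normalise into (−180°, 180°]: -295.5° + 360° = 64.5°.
Positive ⇒ the second point lies to the east; separation 64.50°.

64.50° east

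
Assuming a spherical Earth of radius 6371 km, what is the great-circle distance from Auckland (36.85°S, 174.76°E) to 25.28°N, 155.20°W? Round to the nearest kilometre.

Δλ = -155.20 − 174.76 = -329.96°; wrapped into (−180°, 180°]: 30.04°.
Δφ = 25.28 − -36.85 = 62.13°.
a = sin²(Δφ/2) + cos φ₁ · cos φ₂ · sin²(Δλ/2) = 0.314863.
c = 2·atan2(√a, √(1−a)) = 1.19149 rad → d = 6371·c ≈ 7591.00 km.

7591 km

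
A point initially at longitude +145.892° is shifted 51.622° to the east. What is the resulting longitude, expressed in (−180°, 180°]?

-162.486°

Start at +145.892°; shift +51.622° → +197.514°.
+197.514° lies outside (−180°, 180°]; subtract 360° → -162.486°.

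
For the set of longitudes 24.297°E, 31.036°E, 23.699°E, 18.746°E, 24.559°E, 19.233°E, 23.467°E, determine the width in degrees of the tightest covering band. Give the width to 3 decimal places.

12.290°

Sort the longitudes: +18.746°, +19.233°, +23.467°, +23.699°, +24.297°, +24.559°, +31.036°.
Eastward gaps between consecutive values (wrapping around): 0.487°, 4.234°, 0.232°, 0.598°, 0.262°, 6.477°, 347.710°.
Largest gap = 347.710° ⇒ minimal covering band is its complement: 360° − 347.710° = 12.290°.
Band runs from +18.746° eastward to +31.036°.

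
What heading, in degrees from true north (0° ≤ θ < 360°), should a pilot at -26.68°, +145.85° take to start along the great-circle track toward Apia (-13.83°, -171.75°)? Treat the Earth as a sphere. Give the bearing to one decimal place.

Δλ = -171.75 − 145.85 = -317.60°; wrapped into (−180°, 180°]: 42.40°.
θ = atan2( sin Δλ · cos φ₂ , cos φ₁ · sin φ₂ − sin φ₁ · cos φ₂ · cos Δλ )
  = atan2(0.65475, 0.10837) = 80.602° → normalised to [0°, 360°): 80.602°.

80.6°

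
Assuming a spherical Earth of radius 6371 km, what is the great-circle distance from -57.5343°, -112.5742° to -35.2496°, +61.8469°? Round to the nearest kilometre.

Δλ = 61.8469 − -112.5742 = 174.4211°.
Δφ = -35.2496 − -57.5343 = 22.2847°.
a = sin²(Δφ/2) + cos φ₁ · cos φ₂ · sin²(Δλ/2) = 0.474677.
c = 2·atan2(√a, √(1−a)) = 1.52013 rad → d = 6371·c ≈ 9684.74 km.

9685 km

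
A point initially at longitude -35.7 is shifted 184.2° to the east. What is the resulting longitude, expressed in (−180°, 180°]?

+148.5°

Start at -35.7°; shift +184.2° → +148.5°.
+148.5° already lies in (−180°, 180°].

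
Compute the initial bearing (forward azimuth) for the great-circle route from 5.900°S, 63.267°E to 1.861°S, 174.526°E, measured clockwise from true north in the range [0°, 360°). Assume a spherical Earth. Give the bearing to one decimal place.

94.3°

Δλ = 174.526 − 63.267 = 111.259°.
θ = atan2( sin Δλ · cos φ₂ , cos φ₁ · sin φ₂ − sin φ₁ · cos φ₂ · cos Δλ )
  = atan2(0.93146, -0.06955) = 94.270° → normalised to [0°, 360°): 94.270°.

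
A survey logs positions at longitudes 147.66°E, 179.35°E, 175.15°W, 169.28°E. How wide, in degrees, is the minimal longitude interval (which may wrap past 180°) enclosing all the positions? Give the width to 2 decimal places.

37.19°

Sort the longitudes: -175.15°, +147.66°, +169.28°, +179.35°.
Eastward gaps between consecutive values (wrapping around): 322.81°, 21.62°, 10.07°, 5.50°.
Largest gap = 322.81° ⇒ minimal covering band is its complement: 360° − 322.81° = 37.19°.
Band runs from +147.66° eastward to -175.15°, crossing the antimeridian.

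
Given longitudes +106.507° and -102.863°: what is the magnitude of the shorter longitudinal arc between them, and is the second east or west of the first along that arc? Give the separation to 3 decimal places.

150.630° east

Raw difference: -102.863 − 106.507 = -209.37°.
Normalise into (−180°, 180°]: -209.37° + 360° = 150.63°.
Positive ⇒ the second point lies to the east; separation 150.630°.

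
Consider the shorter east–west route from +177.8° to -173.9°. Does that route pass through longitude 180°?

Yes

Naïve |-173.9 − 177.8| = 351.7° > 180°, so the shorter arc goes the other way round — across 180°.
Signed shortest Δλ = ((-173.9 − 177.8 + 180) mod 360) − 180 = 8.3°.
Going east by 8.3° from +177.8° passes through 180° before reaching -173.9°.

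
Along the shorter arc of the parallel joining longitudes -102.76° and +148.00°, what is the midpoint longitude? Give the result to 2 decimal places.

Signed shortest Δλ from -102.76° to +148.00° is -109.24°.
Midpoint longitude = -102.76° + (-109.24°)/2 = -102.76° − 54.62° = -157.38°.
(The naïve average (-102.76 + +148.00)/2 = 22.62° is on the wrong side of the globe.)

-157.38°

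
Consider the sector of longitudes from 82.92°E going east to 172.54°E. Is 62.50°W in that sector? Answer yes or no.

Band width going east from +82.92° to +172.54°: ((172.54 − 82.92) mod 360) = 89.62°.
Offset of -62.50° east of the west edge: ((-62.50 − 82.92) mod 360) = 214.58°.
214.58° > 89.62° ⇒ outside.

No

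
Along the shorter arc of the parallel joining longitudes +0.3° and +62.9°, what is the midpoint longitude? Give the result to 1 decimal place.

Signed shortest Δλ from +0.3° to +62.9° is +62.6°.
Midpoint longitude = +0.3° + (+62.6°)/2 = +0.3° + 31.3° = +31.6°.

+31.6°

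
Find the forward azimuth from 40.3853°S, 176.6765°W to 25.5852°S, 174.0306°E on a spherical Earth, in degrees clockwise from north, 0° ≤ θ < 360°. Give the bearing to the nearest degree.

Δλ = 174.0306 − -176.6765 = 350.7071°; wrapped into (−180°, 180°]: -9.2929°.
θ = atan2( sin Δλ · cos φ₂ , cos φ₁ · sin φ₂ − sin φ₁ · cos φ₂ · cos Δλ )
  = atan2(-0.14565, 0.24778) = -30.448° → normalised to [0°, 360°): 329.552°.

330°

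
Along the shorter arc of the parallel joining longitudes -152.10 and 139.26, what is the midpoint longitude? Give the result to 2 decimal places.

+173.58°

Signed shortest Δλ from -152.10° to +139.26° is -68.64°.
Midpoint longitude = -152.10° + (-68.64°)/2 = -152.10° − 34.32° = -186.42°.
Normalise into (−180°, 180°]: +173.58°.
(The naïve average (-152.10 + +139.26)/2 = -6.42° is on the wrong side of the globe.)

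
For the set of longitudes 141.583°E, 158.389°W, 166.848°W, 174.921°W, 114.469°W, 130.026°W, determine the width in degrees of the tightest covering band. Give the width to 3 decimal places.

Sort the longitudes: -174.921°, -166.848°, -158.389°, -130.026°, -114.469°, +141.583°.
Eastward gaps between consecutive values (wrapping around): 8.073°, 8.459°, 28.363°, 15.557°, 256.052°, 43.496°.
Largest gap = 256.052° ⇒ minimal covering band is its complement: 360° − 256.052° = 103.948°.
Band runs from +141.583° eastward to -114.469°, crossing the antimeridian.

103.948°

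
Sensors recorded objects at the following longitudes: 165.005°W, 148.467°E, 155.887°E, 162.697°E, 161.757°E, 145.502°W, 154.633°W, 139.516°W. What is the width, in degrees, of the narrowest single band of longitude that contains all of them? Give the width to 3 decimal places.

72.017°

Sort the longitudes: -165.005°, -154.633°, -145.502°, -139.516°, +148.467°, +155.887°, +161.757°, +162.697°.
Eastward gaps between consecutive values (wrapping around): 10.372°, 9.131°, 5.986°, 287.983°, 7.420°, 5.870°, 0.940°, 32.298°.
Largest gap = 287.983° ⇒ minimal covering band is its complement: 360° − 287.983° = 72.017°.
Band runs from +148.467° eastward to -139.516°, crossing the antimeridian.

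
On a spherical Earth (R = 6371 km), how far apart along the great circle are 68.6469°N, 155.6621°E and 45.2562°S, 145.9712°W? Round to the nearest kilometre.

Δλ = -145.9712 − 155.6621 = -301.6333°; wrapped into (−180°, 180°]: 58.3667°.
Δφ = -45.2562 − 68.6469 = -113.9031°.
a = sin²(Δφ/2) + cos φ₁ · cos φ₂ · sin²(Δλ/2) = 0.763537.
c = 2·atan2(√a, √(1−a)) = 2.12595 rad → d = 6371·c ≈ 13544.42 km.

13544 km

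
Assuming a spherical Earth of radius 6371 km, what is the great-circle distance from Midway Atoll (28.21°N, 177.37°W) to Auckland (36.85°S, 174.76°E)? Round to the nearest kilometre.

7281 km

Δλ = 174.76 − -177.37 = 352.13°; wrapped into (−180°, 180°]: -7.87°.
Δφ = -36.85 − 28.21 = -65.06°.
a = sin²(Δφ/2) + cos φ₁ · cos φ₂ · sin²(Δλ/2) = 0.292486.
c = 2·atan2(√a, √(1−a)) = 1.14282 rad → d = 6371·c ≈ 7280.93 km.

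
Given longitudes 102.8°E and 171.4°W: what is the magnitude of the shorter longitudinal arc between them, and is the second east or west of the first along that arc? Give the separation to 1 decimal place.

Raw difference: -171.4 − 102.8 = -274.2°.
Normalise into (−180°, 180°]: -274.2° + 360° = 85.8°.
Positive ⇒ the second point lies to the east; separation 85.8°.

85.8° east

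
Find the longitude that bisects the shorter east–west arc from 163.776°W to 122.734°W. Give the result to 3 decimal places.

143.255°W

Signed shortest Δλ from -163.776° to -122.734° is +41.042°.
Midpoint longitude = -163.776° + (+41.042°)/2 = -163.776° + 20.521° = -143.255°.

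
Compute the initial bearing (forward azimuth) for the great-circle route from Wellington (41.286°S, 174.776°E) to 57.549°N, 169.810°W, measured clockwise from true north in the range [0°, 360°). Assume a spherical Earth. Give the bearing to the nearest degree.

Δλ = -169.810 − 174.776 = -344.586°; wrapped into (−180°, 180°]: 15.414°.
θ = atan2( sin Δλ · cos φ₂ , cos φ₁ · sin φ₂ − sin φ₁ · cos φ₂ · cos Δλ )
  = atan2(0.14262, 0.97540) = 8.319° → normalised to [0°, 360°): 8.319°.

8°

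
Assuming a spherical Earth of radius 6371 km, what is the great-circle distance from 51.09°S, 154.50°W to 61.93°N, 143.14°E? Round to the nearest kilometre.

Δλ = 143.14 − -154.50 = 297.64°; wrapped into (−180°, 180°]: -62.36°.
Δφ = 61.93 − -51.09 = 113.02°.
a = sin²(Δφ/2) + cos φ₁ · cos φ₂ · sin²(Δλ/2) = 0.774747.
c = 2·atan2(√a, √(1−a)) = 2.15255 rad → d = 6371·c ≈ 13713.92 km.

13714 km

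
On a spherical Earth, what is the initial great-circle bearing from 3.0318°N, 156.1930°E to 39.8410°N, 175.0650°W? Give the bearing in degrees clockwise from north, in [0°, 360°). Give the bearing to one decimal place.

Δλ = -175.0650 − 156.1930 = -331.2580°; wrapped into (−180°, 180°]: 28.7420°.
θ = atan2( sin Δλ · cos φ₂ , cos φ₁ · sin φ₂ − sin φ₁ · cos φ₂ · cos Δλ )
  = atan2(0.36922, 0.60416) = 31.431° → normalised to [0°, 360°): 31.431°.

31.4°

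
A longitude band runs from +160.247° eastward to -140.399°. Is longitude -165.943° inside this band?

Yes

Band width going east from +160.247° to -140.399°: ((-140.399 − 160.247) mod 360) = 59.354°.
Offset of -165.943° east of the west edge: ((-165.943 − 160.247) mod 360) = 33.810°.
33.810° ≤ 59.354° ⇒ inside.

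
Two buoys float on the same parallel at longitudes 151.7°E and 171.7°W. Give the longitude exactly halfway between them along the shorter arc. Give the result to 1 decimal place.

170.0°E

Signed shortest Δλ from +151.7° to -171.7° is +36.6°.
Midpoint longitude = +151.7° + (+36.6°)/2 = +151.7° + 18.3° = +170.0°.
(The naïve average (+151.7 + -171.7)/2 = -10.0° is on the wrong side of the globe.)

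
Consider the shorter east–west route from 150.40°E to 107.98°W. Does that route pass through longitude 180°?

Yes

Naïve |-107.98 − 150.40| = 258.38° > 180°, so the shorter arc goes the other way round — across 180°.
Signed shortest Δλ = ((-107.98 − 150.40 + 180) mod 360) − 180 = 101.62°.
Going east by 101.62° from +150.40° passes through 180° before reaching -107.98°.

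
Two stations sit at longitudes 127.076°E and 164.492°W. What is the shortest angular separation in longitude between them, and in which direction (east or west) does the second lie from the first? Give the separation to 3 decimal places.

68.432° east

Raw difference: -164.492 − 127.076 = -291.568°.
Normalise into (−180°, 180°]: -291.568° + 360° = 68.432°.
Positive ⇒ the second point lies to the east; separation 68.432°.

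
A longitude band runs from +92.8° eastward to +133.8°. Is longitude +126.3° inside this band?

Yes

Band width going east from +92.8° to +133.8°: ((133.8 − 92.8) mod 360) = 41.0°.
Offset of +126.3° east of the west edge: ((126.3 − 92.8) mod 360) = 33.5°.
33.5° ≤ 41.0° ⇒ inside.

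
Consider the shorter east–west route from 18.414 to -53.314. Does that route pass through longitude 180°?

No

Signed shortest Δλ = ((-53.314 − 18.414 + 180) mod 360) − 180 = -71.728°.
Going west by 71.728° from +18.414° reaches -53.314° without touching 180°.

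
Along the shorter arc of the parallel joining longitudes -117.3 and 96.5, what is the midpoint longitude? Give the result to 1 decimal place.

+169.6°

Signed shortest Δλ from -117.3° to +96.5° is -146.2°.
Midpoint longitude = -117.3° + (-146.2°)/2 = -117.3° − 73.1° = -190.4°.
Normalise into (−180°, 180°]: +169.6°.
(The naïve average (-117.3 + +96.5)/2 = -10.4° is on the wrong side of the globe.)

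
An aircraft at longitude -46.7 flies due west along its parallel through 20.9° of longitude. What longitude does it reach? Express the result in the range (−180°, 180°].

-67.6°

Start at -46.7°; shift −20.9° → -67.6°.
-67.6° already lies in (−180°, 180°].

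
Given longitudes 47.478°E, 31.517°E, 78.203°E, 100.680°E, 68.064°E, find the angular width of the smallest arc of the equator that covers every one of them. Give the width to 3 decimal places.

69.163°

Sort the longitudes: +31.517°, +47.478°, +68.064°, +78.203°, +100.680°.
Eastward gaps between consecutive values (wrapping around): 15.961°, 20.586°, 10.139°, 22.477°, 290.837°.
Largest gap = 290.837° ⇒ minimal covering band is its complement: 360° − 290.837° = 69.163°.
Band runs from +31.517° eastward to +100.680°.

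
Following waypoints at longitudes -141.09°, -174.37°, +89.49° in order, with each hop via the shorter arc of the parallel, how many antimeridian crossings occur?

Leg 1: -141.09° → -174.37°, shortest Δλ = -33.28° (west) — does not cross 180°.
Leg 2: -174.37° → +89.49°, shortest Δλ = -96.14° (west) — crosses 180°.
Total crossings: 1.

1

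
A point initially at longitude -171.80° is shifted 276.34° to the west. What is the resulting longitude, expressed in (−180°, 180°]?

-88.14°

Start at -171.80°; shift −276.34° → -448.14°.
-448.14° lies outside (−180°, 180°]; add 360° → -88.14°.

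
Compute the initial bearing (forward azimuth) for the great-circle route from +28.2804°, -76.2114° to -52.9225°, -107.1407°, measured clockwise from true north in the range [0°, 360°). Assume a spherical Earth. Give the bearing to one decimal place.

Δλ = -107.1407 − -76.2114 = -30.9293°.
θ = atan2( sin Δλ · cos φ₂ , cos φ₁ · sin φ₂ − sin φ₁ · cos φ₂ · cos Δλ )
  = atan2(-0.30988, -0.94762) = -161.892° → normalised to [0°, 360°): 198.108°.

198.1°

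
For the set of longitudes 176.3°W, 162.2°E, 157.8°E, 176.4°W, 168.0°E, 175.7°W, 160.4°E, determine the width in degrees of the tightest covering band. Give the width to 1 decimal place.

Sort the longitudes: -176.4°, -176.3°, -175.7°, +157.8°, +160.4°, +162.2°, +168.0°.
Eastward gaps between consecutive values (wrapping around): 0.1°, 0.6°, 333.5°, 2.6°, 1.8°, 5.8°, 15.6°.
Largest gap = 333.5° ⇒ minimal covering band is its complement: 360° − 333.5° = 26.5°.
Band runs from +157.8° eastward to -175.7°, crossing the antimeridian.

26.5°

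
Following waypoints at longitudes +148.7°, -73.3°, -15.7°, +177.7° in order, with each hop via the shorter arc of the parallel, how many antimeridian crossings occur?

2

Leg 1: +148.7° → -73.3°, shortest Δλ = 138.0° (east) — crosses 180°.
Leg 2: -73.3° → -15.7°, shortest Δλ = 57.6° (east) — does not cross 180°.
Leg 3: -15.7° → +177.7°, shortest Δλ = -166.6° (west) — crosses 180°.
Total crossings: 2.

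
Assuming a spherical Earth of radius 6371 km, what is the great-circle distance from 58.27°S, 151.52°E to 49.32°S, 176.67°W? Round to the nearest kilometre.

2286 km

Δλ = -176.67 − 151.52 = -328.19°; wrapped into (−180°, 180°]: 31.81°.
Δφ = -49.32 − -58.27 = 8.95°.
a = sin²(Δφ/2) + cos φ₁ · cos φ₂ · sin²(Δλ/2) = 0.031833.
c = 2·atan2(√a, √(1−a)) = 0.35876 rad → d = 6371·c ≈ 2285.63 km.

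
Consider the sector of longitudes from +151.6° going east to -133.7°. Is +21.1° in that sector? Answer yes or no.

Band width going east from +151.6° to -133.7°: ((-133.7 − 151.6) mod 360) = 74.7°.
Offset of +21.1° east of the west edge: ((21.1 − 151.6) mod 360) = 229.5°.
229.5° > 74.7° ⇒ outside.

No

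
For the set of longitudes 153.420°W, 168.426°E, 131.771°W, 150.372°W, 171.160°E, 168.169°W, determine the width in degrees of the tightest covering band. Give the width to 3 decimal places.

Sort the longitudes: -168.169°, -153.420°, -150.372°, -131.771°, +168.426°, +171.160°.
Eastward gaps between consecutive values (wrapping around): 14.749°, 3.048°, 18.601°, 300.197°, 2.734°, 20.671°.
Largest gap = 300.197° ⇒ minimal covering band is its complement: 360° − 300.197° = 59.803°.
Band runs from +168.426° eastward to -131.771°, crossing the antimeridian.

59.803°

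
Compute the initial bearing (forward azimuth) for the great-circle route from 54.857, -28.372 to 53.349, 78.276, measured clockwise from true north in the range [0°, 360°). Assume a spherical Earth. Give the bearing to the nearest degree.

Δλ = 78.276 − -28.372 = 106.648°.
θ = atan2( sin Δλ · cos φ₂ , cos φ₁ · sin φ₂ − sin φ₁ · cos φ₂ · cos Δλ )
  = atan2(0.57192, 0.60166) = 43.548° → normalised to [0°, 360°): 43.548°.

44°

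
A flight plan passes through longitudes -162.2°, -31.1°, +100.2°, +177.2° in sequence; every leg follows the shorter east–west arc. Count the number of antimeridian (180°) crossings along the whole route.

0

Leg 1: -162.2° → -31.1°, shortest Δλ = 131.1° (east) — does not cross 180°.
Leg 2: -31.1° → +100.2°, shortest Δλ = 131.3° (east) — does not cross 180°.
Leg 3: +100.2° → +177.2°, shortest Δλ = 77.0° (east) — does not cross 180°.
Total crossings: 0.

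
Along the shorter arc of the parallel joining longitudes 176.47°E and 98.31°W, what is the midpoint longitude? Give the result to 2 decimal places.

Signed shortest Δλ from +176.47° to -98.31° is +85.22°.
Midpoint longitude = +176.47° + (+85.22°)/2 = +176.47° + 42.61° = +219.08°.
Normalise into (−180°, 180°]: -140.92°.
(The naïve average (+176.47 + -98.31)/2 = 39.08° is on the wrong side of the globe.)

140.92°W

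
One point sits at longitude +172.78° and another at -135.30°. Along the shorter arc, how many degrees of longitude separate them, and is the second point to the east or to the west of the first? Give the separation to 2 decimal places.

Raw difference: -135.30 − 172.78 = -308.08°.
Normalise into (−180°, 180°]: -308.08° + 360° = 51.92°.
Positive ⇒ the second point lies to the east; separation 51.92°.

51.92° east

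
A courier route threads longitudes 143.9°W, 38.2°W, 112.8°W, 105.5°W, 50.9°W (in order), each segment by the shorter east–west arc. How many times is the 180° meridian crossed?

0

Leg 1: -143.9° → -38.2°, shortest Δλ = 105.7° (east) — does not cross 180°.
Leg 2: -38.2° → -112.8°, shortest Δλ = -74.6° (west) — does not cross 180°.
Leg 3: -112.8° → -105.5°, shortest Δλ = 7.3° (east) — does not cross 180°.
Leg 4: -105.5° → -50.9°, shortest Δλ = 54.6° (east) — does not cross 180°.
Total crossings: 0.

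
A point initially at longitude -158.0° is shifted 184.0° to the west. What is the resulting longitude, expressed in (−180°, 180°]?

+18.0°

Start at -158.0°; shift −184.0° → -342.0°.
-342.0° lies outside (−180°, 180°]; add 360° → +18.0°.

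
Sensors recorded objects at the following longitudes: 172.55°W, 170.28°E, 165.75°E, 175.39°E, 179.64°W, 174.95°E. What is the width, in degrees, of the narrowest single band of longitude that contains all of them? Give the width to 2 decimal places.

21.70°

Sort the longitudes: -179.64°, -172.55°, +165.75°, +170.28°, +174.95°, +175.39°.
Eastward gaps between consecutive values (wrapping around): 7.09°, 338.30°, 4.53°, 4.67°, 0.44°, 4.97°.
Largest gap = 338.30° ⇒ minimal covering band is its complement: 360° − 338.30° = 21.70°.
Band runs from +165.75° eastward to -172.55°, crossing the antimeridian.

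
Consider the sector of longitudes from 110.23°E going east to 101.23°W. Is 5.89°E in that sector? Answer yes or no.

No

Band width going east from +110.23° to -101.23°: ((-101.23 − 110.23) mod 360) = 148.54°.
Offset of +5.89° east of the west edge: ((5.89 − 110.23) mod 360) = 255.66°.
255.66° > 148.54° ⇒ outside.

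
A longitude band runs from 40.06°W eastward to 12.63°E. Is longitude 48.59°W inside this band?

No

Band width going east from -40.06° to +12.63°: ((12.63 − -40.06) mod 360) = 52.69°.
Offset of -48.59° east of the west edge: ((-48.59 − -40.06) mod 360) = 351.47°.
351.47° > 52.69° ⇒ outside.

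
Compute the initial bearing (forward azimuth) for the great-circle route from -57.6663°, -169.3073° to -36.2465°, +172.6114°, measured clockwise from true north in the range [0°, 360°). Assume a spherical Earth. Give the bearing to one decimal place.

322.9°

Δλ = 172.6114 − -169.3073 = 341.9187°; wrapped into (−180°, 180°]: -18.0813°.
θ = atan2( sin Δλ · cos φ₂ , cos φ₁ · sin φ₂ − sin φ₁ · cos φ₂ · cos Δλ )
  = atan2(-0.25030, 0.33155) = -37.051° → normalised to [0°, 360°): 322.949°.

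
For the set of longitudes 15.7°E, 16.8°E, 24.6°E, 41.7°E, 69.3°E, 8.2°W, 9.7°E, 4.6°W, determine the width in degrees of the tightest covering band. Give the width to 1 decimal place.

77.5°

Sort the longitudes: -8.2°, -4.6°, +9.7°, +15.7°, +16.8°, +24.6°, +41.7°, +69.3°.
Eastward gaps between consecutive values (wrapping around): 3.6°, 14.3°, 6.0°, 1.1°, 7.8°, 17.1°, 27.6°, 282.5°.
Largest gap = 282.5° ⇒ minimal covering band is its complement: 360° − 282.5° = 77.5°.
Band runs from -8.2° eastward to +69.3°.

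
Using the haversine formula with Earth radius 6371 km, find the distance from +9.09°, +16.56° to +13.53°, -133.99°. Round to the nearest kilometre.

15905 km

Δλ = -133.99 − 16.56 = -150.55°.
Δφ = 13.53 − 9.09 = 4.44°.
a = sin²(Δφ/2) + cos φ₁ · cos φ₂ · sin²(Δλ/2) = 0.899512.
c = 2·atan2(√a, √(1−a)) = 2.49647 rad → d = 6371·c ≈ 15905.00 km.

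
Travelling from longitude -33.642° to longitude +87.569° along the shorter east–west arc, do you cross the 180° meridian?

Signed shortest Δλ = ((87.569 − -33.642 + 180) mod 360) − 180 = 121.211°.
Going east by 121.211° from -33.642° reaches +87.569° without touching 180°.

No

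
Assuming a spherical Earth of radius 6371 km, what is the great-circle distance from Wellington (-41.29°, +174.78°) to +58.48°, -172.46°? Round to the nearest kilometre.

Δλ = -172.46 − 174.78 = -347.24°; wrapped into (−180°, 180°]: 12.76°.
Δφ = 58.48 − -41.29 = 99.77°.
a = sin²(Δφ/2) + cos φ₁ · cos φ₂ · sin²(Δλ/2) = 0.589697.
c = 2·atan2(√a, √(1−a)) = 1.75117 rad → d = 6371·c ≈ 11156.69 km.

11157 km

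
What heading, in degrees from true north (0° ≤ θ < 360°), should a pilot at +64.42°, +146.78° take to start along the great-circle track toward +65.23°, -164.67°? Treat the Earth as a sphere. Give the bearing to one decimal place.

65.7°

Δλ = -164.67 − 146.78 = -311.45°; wrapped into (−180°, 180°]: 48.55°.
θ = atan2( sin Δλ · cos φ₂ , cos φ₁ · sin φ₂ − sin φ₁ · cos φ₂ · cos Δλ )
  = atan2(0.31404, 0.14188) = 65.686° → normalised to [0°, 360°): 65.686°.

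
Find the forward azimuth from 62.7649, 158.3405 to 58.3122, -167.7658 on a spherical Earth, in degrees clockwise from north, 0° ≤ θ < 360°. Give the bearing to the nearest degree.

90°

Δλ = -167.7658 − 158.3405 = -326.1063°; wrapped into (−180°, 180°]: 33.8937°.
θ = atan2( sin Δλ · cos φ₂ , cos φ₁ · sin φ₂ − sin φ₁ · cos φ₂ · cos Δλ )
  = atan2(0.29293, 0.00173) = 89.662° → normalised to [0°, 360°): 89.662°.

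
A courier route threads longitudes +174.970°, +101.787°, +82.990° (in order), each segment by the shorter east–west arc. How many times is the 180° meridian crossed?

Leg 1: +174.970° → +101.787°, shortest Δλ = -73.183° (west) — does not cross 180°.
Leg 2: +101.787° → +82.990°, shortest Δλ = -18.797° (west) — does not cross 180°.
Total crossings: 0.

0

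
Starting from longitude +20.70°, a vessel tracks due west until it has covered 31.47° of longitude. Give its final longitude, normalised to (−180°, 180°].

-10.77°

Start at +20.70°; shift −31.47° → -10.77°.
-10.77° already lies in (−180°, 180°].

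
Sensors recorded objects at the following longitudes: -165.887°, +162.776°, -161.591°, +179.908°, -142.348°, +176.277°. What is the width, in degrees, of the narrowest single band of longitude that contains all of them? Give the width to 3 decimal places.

54.876°

Sort the longitudes: -165.887°, -161.591°, -142.348°, +162.776°, +176.277°, +179.908°.
Eastward gaps between consecutive values (wrapping around): 4.296°, 19.243°, 305.124°, 13.501°, 3.631°, 14.205°.
Largest gap = 305.124° ⇒ minimal covering band is its complement: 360° − 305.124° = 54.876°.
Band runs from +162.776° eastward to -142.348°, crossing the antimeridian.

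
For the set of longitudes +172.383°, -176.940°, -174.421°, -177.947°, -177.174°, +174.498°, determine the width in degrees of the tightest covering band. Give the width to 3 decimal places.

Sort the longitudes: -177.947°, -177.174°, -176.940°, -174.421°, +172.383°, +174.498°.
Eastward gaps between consecutive values (wrapping around): 0.773°, 0.234°, 2.519°, 346.804°, 2.115°, 7.555°.
Largest gap = 346.804° ⇒ minimal covering band is its complement: 360° − 346.804° = 13.196°.
Band runs from +172.383° eastward to -174.421°, crossing the antimeridian.

13.196°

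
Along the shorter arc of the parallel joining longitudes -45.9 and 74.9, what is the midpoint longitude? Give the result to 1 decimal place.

Signed shortest Δλ from -45.9° to +74.9° is +120.8°.
Midpoint longitude = -45.9° + (+120.8°)/2 = -45.9° + 60.4° = +14.5°.

+14.5°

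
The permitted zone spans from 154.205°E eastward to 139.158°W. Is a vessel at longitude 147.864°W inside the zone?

Band width going east from +154.205° to -139.158°: ((-139.158 − 154.205) mod 360) = 66.637°.
Offset of -147.864° east of the west edge: ((-147.864 − 154.205) mod 360) = 57.931°.
57.931° ≤ 66.637° ⇒ inside.

Yes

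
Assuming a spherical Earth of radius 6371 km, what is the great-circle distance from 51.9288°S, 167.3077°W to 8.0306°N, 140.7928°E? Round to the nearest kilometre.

8287 km

Δλ = 140.7928 − -167.3077 = 308.1005°; wrapped into (−180°, 180°]: -51.8995°.
Δφ = 8.0306 − -51.9288 = 59.9594°.
a = sin²(Δφ/2) + cos φ₁ · cos φ₂ · sin²(Δλ/2) = 0.366609.
c = 2·atan2(√a, √(1−a)) = 1.30074 rad → d = 6371·c ≈ 8287.04 km.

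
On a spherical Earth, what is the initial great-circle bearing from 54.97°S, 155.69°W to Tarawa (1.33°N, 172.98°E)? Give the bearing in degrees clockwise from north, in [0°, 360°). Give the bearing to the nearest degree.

Δλ = 172.98 − -155.69 = 328.67°; wrapped into (−180°, 180°]: -31.33°.
θ = atan2( sin Δλ · cos φ₂ , cos φ₁ · sin φ₂ − sin φ₁ · cos φ₂ · cos Δλ )
  = atan2(-0.51983, 0.71259) = -36.110° → normalised to [0°, 360°): 323.890°.

324°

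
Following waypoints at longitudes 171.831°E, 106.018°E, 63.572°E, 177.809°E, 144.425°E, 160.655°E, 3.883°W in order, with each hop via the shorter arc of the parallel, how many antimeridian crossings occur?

0

Leg 1: +171.831° → +106.018°, shortest Δλ = -65.813° (west) — does not cross 180°.
Leg 2: +106.018° → +63.572°, shortest Δλ = -42.446° (west) — does not cross 180°.
Leg 3: +63.572° → +177.809°, shortest Δλ = 114.237° (east) — does not cross 180°.
Leg 4: +177.809° → +144.425°, shortest Δλ = -33.384° (west) — does not cross 180°.
Leg 5: +144.425° → +160.655°, shortest Δλ = 16.23° (east) — does not cross 180°.
Leg 6: +160.655° → -3.883°, shortest Δλ = -164.538° (west) — does not cross 180°.
Total crossings: 0.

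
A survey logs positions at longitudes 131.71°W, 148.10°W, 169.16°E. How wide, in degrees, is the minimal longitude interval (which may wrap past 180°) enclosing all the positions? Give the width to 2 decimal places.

Sort the longitudes: -148.10°, -131.71°, +169.16°.
Eastward gaps between consecutive values (wrapping around): 16.39°, 300.87°, 42.74°.
Largest gap = 300.87° ⇒ minimal covering band is its complement: 360° − 300.87° = 59.13°.
Band runs from +169.16° eastward to -131.71°, crossing the antimeridian.

59.13°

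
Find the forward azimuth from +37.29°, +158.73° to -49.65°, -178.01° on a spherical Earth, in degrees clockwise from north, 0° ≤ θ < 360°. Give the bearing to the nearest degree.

Δλ = -178.01 − 158.73 = -336.74°; wrapped into (−180°, 180°]: 23.26°.
θ = atan2( sin Δλ · cos φ₂ , cos φ₁ · sin φ₂ − sin φ₁ · cos φ₂ · cos Δλ )
  = atan2(0.25568, -0.96669) = 165.185° → normalised to [0°, 360°): 165.185°.

165°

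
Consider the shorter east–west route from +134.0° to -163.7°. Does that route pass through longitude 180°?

Naïve |-163.7 − 134.0| = 297.7° > 180°, so the shorter arc goes the other way round — across 180°.
Signed shortest Δλ = ((-163.7 − 134.0 + 180) mod 360) − 180 = 62.3°.
Going east by 62.3° from +134.0° passes through 180° before reaching -163.7°.

Yes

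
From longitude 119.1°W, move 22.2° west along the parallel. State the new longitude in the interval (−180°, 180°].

141.3°W

Start at -119.1°; shift −22.2° → -141.3°.
-141.3° already lies in (−180°, 180°].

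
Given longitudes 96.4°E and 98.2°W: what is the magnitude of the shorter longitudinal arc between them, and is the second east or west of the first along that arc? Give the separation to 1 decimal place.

165.4° east

Raw difference: -98.2 − 96.4 = -194.6°.
Normalise into (−180°, 180°]: -194.6° + 360° = 165.4°.
Positive ⇒ the second point lies to the east; separation 165.4°.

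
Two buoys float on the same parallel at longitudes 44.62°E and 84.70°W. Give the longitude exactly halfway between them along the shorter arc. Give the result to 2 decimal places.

20.04°W

Signed shortest Δλ from +44.62° to -84.70° is -129.32°.
Midpoint longitude = +44.62° + (-129.32°)/2 = +44.62° − 64.66° = -20.04°.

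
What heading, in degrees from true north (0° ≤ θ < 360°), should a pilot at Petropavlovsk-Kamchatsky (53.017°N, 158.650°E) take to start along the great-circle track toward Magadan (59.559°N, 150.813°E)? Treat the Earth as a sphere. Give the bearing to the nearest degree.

Δλ = 150.813 − 158.650 = -7.837°.
θ = atan2( sin Δλ · cos φ₂ , cos φ₁ · sin φ₂ − sin φ₁ · cos φ₂ · cos Δλ )
  = atan2(-0.06908, 0.11771) = -30.409° → normalised to [0°, 360°): 329.591°.

330°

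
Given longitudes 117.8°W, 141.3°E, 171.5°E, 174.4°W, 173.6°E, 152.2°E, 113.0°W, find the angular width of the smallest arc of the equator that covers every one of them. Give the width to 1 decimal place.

Sort the longitudes: -174.4°, -117.8°, -113.0°, +141.3°, +152.2°, +171.5°, +173.6°.
Eastward gaps between consecutive values (wrapping around): 56.6°, 4.8°, 254.3°, 10.9°, 19.3°, 2.1°, 12.0°.
Largest gap = 254.3° ⇒ minimal covering band is its complement: 360° − 254.3° = 105.7°.
Band runs from +141.3° eastward to -113.0°, crossing the antimeridian.

105.7°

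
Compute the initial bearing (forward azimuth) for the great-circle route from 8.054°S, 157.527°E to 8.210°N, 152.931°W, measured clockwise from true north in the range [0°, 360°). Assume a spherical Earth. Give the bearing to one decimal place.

72.9°

Δλ = -152.931 − 157.527 = -310.458°; wrapped into (−180°, 180°]: 49.542°.
θ = atan2( sin Δλ · cos φ₂ , cos φ₁ · sin φ₂ − sin φ₁ · cos φ₂ · cos Δλ )
  = atan2(0.75308, 0.23138) = 72.921° → normalised to [0°, 360°): 72.921°.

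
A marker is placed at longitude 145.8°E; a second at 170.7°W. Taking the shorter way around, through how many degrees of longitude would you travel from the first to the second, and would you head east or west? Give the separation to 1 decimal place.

43.5° east

Raw difference: -170.7 − 145.8 = -316.5°.
Normalise into (−180°, 180°]: -316.5° + 360° = 43.5°.
Positive ⇒ the second point lies to the east; separation 43.5°.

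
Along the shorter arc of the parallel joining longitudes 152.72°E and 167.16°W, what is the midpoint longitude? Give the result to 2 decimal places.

172.78°E

Signed shortest Δλ from +152.72° to -167.16° is +40.12°.
Midpoint longitude = +152.72° + (+40.12°)/2 = +152.72° + 20.06° = +172.78°.
(The naïve average (+152.72 + -167.16)/2 = -7.22° is on the wrong side of the globe.)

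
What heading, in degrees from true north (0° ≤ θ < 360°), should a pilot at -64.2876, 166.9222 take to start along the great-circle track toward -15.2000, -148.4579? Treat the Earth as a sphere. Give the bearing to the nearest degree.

53°

Δλ = -148.4579 − 166.9222 = -315.3801°; wrapped into (−180°, 180°]: 44.6199°.
θ = atan2( sin Δλ · cos φ₂ , cos φ₁ · sin φ₂ − sin φ₁ · cos φ₂ · cos Δλ )
  = atan2(0.67783, 0.50512) = 53.307° → normalised to [0°, 360°): 53.307°.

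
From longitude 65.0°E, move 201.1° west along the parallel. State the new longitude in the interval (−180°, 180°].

Start at +65.0°; shift −201.1° → -136.1°.
-136.1° already lies in (−180°, 180°].

136.1°W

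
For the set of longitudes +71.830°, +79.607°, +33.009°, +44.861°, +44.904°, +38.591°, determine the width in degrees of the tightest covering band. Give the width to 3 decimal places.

Sort the longitudes: +33.009°, +38.591°, +44.861°, +44.904°, +71.830°, +79.607°.
Eastward gaps between consecutive values (wrapping around): 5.582°, 6.270°, 0.043°, 26.926°, 7.777°, 313.402°.
Largest gap = 313.402° ⇒ minimal covering band is its complement: 360° − 313.402° = 46.598°.
Band runs from +33.009° eastward to +79.607°.

46.598°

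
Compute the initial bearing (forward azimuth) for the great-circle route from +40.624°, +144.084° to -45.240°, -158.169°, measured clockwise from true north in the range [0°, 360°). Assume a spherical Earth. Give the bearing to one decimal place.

142.8°

Δλ = -158.169 − 144.084 = -302.253°; wrapped into (−180°, 180°]: 57.747°.
θ = atan2( sin Δλ · cos φ₂ , cos φ₁ · sin φ₂ − sin φ₁ · cos φ₂ · cos Δλ )
  = atan2(0.59549, -0.78360) = 142.767° → normalised to [0°, 360°): 142.767°.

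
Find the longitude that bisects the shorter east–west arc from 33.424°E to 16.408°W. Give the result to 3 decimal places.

Signed shortest Δλ from +33.424° to -16.408° is -49.832°.
Midpoint longitude = +33.424° + (-49.832°)/2 = +33.424° − 24.916° = +8.508°.

8.508°E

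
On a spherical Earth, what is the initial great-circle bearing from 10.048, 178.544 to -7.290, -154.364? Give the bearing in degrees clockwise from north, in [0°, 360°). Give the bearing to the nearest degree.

122°

Δλ = -154.364 − 178.544 = -332.908°; wrapped into (−180°, 180°]: 27.092°.
θ = atan2( sin Δλ · cos φ₂ , cos φ₁ · sin φ₂ − sin φ₁ · cos φ₂ · cos Δλ )
  = atan2(0.45174, -0.27902) = 121.702° → normalised to [0°, 360°): 121.702°.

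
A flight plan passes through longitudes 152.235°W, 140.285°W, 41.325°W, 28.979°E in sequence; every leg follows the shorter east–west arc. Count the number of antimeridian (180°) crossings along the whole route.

Leg 1: -152.235° → -140.285°, shortest Δλ = 11.95° (east) — does not cross 180°.
Leg 2: -140.285° → -41.325°, shortest Δλ = 98.96° (east) — does not cross 180°.
Leg 3: -41.325° → +28.979°, shortest Δλ = 70.304° (east) — does not cross 180°.
Total crossings: 0.

0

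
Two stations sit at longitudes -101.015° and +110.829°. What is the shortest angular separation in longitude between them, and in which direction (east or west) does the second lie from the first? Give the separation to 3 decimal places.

148.156° west

Raw difference: 110.829 − -101.015 = 211.844°.
Normalise into (−180°, 180°]: 211.844° − 360° = -148.156°.
Negative ⇒ the second point lies to the west; separation 148.156°.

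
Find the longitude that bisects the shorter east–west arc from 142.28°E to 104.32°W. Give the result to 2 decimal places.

161.02°W

Signed shortest Δλ from +142.28° to -104.32° is +113.40°.
Midpoint longitude = +142.28° + (+113.40°)/2 = +142.28° + 56.70° = +198.98°.
Normalise into (−180°, 180°]: -161.02°.
(The naïve average (+142.28 + -104.32)/2 = 18.98° is on the wrong side of the globe.)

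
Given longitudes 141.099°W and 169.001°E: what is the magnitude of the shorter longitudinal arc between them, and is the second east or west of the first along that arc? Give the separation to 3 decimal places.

Raw difference: 169.001 − -141.099 = 310.1°.
Normalise into (−180°, 180°]: 310.1° − 360° = -49.9°.
Negative ⇒ the second point lies to the west; separation 49.900°.

49.900° west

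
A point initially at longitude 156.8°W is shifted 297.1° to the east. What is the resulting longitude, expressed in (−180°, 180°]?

Start at -156.8°; shift +297.1° → +140.3°.
+140.3° already lies in (−180°, 180°].

140.3°E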